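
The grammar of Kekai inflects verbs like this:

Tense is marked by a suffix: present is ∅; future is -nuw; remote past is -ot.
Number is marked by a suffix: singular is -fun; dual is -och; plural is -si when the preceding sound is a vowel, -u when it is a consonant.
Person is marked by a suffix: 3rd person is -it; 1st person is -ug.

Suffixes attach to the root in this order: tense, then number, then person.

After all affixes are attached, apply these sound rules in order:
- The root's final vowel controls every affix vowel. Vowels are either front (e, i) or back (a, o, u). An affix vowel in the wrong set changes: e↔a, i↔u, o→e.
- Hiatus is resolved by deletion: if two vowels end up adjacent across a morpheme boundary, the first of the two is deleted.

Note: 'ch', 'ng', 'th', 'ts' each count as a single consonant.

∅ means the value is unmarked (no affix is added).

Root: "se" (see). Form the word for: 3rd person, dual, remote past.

Attach tense remote past -ot → seot.
Attach number dual -och → seotoch.
Attach person 3rd person -it → seotochit.
Apply vowel harmony: seotochit → seetechit.
Apply vowel deletion: seetechit → setechit.

setechit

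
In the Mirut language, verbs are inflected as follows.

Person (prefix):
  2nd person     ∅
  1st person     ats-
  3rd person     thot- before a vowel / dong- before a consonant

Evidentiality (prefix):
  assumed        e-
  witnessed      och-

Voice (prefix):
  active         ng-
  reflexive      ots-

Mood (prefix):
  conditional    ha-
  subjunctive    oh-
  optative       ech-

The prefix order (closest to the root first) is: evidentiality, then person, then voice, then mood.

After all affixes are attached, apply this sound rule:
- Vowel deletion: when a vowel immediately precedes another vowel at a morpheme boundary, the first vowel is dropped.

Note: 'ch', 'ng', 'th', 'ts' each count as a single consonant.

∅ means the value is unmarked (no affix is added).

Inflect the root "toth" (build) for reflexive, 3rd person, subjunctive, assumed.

ohotsthotetoth

Attach evidentiality assumed e- → etoth.
Attach person 3rd person thot- (before vowel 'e') → thotetoth.
Attach voice reflexive ots- → otsthotetoth.
Attach mood subjunctive oh- → ohotsthotetoth.
Vowel deletion: no change.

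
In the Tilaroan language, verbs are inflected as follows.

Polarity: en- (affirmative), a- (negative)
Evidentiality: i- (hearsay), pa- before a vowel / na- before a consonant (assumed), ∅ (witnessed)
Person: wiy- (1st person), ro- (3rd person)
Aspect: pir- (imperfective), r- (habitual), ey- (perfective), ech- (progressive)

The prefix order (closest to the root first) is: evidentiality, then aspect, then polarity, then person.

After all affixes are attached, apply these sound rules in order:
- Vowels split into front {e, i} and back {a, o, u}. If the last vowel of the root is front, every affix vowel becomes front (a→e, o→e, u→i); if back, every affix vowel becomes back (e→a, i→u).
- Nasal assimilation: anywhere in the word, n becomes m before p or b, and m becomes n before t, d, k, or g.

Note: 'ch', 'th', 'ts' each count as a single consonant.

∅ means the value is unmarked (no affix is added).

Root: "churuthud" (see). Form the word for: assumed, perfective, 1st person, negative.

wuyaaynachuruthud

Attach evidentiality assumed na- (before consonant 'ch') → nachuruthud.
Attach aspect perfective ey- → eynachuruthud.
Attach polarity negative a- → aeynachuruthud.
Attach person 1st person wiy- → wiyaeynachuruthud.
Apply vowel harmony: wiyaeynachuruthud → wuyaaynachuruthud.
Nasal assimilation: no change.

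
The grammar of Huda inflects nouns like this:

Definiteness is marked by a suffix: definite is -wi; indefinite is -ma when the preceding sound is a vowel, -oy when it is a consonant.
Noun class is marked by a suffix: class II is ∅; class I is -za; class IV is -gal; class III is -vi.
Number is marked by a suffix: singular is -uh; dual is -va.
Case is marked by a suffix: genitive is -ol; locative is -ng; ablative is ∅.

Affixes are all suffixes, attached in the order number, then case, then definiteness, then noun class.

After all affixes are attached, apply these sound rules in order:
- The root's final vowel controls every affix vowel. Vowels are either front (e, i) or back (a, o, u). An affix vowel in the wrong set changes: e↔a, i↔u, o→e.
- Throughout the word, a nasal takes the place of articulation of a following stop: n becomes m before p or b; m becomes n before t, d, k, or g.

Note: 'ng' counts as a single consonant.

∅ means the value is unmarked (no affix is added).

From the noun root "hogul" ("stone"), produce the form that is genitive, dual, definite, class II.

hogulvaolwu

Attach number dual -va → hogulva.
Attach case genitive -ol → hogulvaol.
Attach definiteness definite -wi → hogulvaolwi.
noun class = class II: zero marking, form stays hogulvaolwi.
Apply vowel harmony: hogulvaolwi → hogulvaolwu.
Nasal assimilation: no change.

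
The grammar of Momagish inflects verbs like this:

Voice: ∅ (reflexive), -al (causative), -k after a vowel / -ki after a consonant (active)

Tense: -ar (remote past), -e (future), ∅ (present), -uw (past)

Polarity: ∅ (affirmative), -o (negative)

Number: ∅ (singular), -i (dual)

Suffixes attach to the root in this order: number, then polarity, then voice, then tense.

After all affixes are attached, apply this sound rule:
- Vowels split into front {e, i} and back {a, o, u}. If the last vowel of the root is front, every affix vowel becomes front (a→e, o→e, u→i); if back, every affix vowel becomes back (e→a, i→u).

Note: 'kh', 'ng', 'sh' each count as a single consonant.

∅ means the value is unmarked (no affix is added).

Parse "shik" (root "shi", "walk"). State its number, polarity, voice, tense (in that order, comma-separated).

Segment: shi-k.
number: ∅ → singular.
polarity: ∅ → affirmative.
voice: -k/ki → active.
tense: ∅ → present.

singular, affirmative, active, present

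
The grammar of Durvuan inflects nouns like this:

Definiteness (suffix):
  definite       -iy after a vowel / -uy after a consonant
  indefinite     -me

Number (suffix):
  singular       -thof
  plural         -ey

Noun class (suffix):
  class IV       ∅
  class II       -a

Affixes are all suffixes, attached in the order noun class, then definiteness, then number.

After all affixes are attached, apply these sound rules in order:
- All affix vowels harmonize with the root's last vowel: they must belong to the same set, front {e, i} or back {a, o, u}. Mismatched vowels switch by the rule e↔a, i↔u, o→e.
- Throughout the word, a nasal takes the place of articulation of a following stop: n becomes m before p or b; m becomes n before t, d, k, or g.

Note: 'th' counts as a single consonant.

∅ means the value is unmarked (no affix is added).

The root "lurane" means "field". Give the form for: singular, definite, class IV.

luraneiythef

noun class = class IV: zero marking, form stays lurane.
Attach definiteness definite -iy (after vowel 'e') → luraneiy.
Attach number singular -thof → luraneiythof.
Apply vowel harmony: luraneiythof → luraneiythef.
Nasal assimilation: no change.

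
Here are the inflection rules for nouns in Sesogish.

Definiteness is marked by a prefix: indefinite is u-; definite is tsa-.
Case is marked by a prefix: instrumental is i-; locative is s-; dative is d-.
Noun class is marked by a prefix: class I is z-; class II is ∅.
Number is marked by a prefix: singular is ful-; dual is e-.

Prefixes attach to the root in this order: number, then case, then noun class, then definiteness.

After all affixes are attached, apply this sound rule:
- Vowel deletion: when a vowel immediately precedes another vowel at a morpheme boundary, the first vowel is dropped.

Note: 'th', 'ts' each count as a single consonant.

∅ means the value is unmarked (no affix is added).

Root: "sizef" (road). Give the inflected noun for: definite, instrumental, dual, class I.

Attach number dual e- → esizef.
Attach case instrumental i- → iesizef.
Attach noun class class I z- → ziesizef.
Attach definiteness definite tsa- → tsaziesizef.
Apply vowel deletion: tsaziesizef → tsazesizef.

tsazesizef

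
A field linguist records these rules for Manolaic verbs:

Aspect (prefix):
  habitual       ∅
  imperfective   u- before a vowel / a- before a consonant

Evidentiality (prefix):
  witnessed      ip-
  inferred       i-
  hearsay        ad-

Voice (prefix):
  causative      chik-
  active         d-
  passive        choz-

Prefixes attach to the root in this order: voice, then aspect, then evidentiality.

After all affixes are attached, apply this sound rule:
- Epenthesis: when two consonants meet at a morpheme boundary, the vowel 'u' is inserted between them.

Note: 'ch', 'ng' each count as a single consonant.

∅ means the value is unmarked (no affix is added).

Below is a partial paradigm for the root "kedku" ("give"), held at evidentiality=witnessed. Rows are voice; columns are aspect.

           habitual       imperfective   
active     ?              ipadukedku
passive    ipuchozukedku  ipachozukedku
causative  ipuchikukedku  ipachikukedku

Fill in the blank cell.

ipudukedku

Attach voice active d- → dkedku.
aspect = habitual: zero marking, form stays dkedku.
Attach evidentiality witnessed ip- → ipdkedku.
Apply epenthesis: ipdkedku → ipudukedku.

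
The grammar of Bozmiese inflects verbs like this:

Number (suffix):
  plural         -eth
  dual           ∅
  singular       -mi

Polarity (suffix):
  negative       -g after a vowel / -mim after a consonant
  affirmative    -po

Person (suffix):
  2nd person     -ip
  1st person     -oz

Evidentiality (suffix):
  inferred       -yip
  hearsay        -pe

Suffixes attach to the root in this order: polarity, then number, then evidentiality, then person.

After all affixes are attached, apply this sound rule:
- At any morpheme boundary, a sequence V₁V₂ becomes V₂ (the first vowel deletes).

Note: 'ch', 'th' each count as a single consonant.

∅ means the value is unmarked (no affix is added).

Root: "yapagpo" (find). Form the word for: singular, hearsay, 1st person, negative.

Attach polarity negative -g (after vowel 'o') → yapagpog.
Attach number singular -mi → yapagpogmi.
Attach evidentiality hearsay -pe → yapagpogmipe.
Attach person 1st person -oz → yapagpogmipeoz.
Apply vowel deletion: yapagpogmipeoz → yapagpogmipoz.

yapagpogmipoz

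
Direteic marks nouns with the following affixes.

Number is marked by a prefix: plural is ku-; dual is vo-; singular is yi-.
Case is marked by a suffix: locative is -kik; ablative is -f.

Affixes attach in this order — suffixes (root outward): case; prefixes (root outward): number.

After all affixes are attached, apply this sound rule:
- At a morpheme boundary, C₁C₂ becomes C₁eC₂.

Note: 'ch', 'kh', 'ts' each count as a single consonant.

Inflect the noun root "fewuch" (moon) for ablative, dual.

Attach number dual vo- → vofewuch.
Attach case ablative -f → vofewuchf.
Apply epenthesis: vofewuchf → vofewuchef.

vofewuchef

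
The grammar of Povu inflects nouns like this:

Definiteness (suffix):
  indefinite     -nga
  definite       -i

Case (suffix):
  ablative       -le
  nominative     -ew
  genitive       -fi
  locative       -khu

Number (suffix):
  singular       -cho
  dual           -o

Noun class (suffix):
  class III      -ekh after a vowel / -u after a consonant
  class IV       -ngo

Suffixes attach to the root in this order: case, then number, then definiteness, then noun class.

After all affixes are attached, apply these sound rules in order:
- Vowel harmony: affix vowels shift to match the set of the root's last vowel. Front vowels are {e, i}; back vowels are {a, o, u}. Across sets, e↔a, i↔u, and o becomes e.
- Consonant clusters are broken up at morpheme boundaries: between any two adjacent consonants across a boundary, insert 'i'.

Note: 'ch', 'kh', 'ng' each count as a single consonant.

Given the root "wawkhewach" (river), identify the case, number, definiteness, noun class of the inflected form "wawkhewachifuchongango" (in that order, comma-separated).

Segment: wawkhewach-fi-cho-nga-ngo.
case: -fi → genitive.
number: -cho → singular.
definiteness: -nga → indefinite.
noun class: -ngo → class IV.

genitive, singular, indefinite, class IV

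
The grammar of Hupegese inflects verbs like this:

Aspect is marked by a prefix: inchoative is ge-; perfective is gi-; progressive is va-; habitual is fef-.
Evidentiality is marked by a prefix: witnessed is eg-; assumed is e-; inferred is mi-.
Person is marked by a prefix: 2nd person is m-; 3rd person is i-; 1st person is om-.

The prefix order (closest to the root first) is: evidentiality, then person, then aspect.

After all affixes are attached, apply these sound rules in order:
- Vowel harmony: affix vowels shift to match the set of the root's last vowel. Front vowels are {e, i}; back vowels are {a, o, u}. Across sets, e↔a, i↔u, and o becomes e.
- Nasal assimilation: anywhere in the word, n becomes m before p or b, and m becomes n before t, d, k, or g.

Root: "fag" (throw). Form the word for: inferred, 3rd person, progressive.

Attach evidentiality inferred mi- → mifag.
Attach person 3rd person i- → imifag.
Attach aspect progressive va- → vaimifag.
Apply vowel harmony: vaimifag → vaumufag.
Nasal assimilation: no change.

vaumufag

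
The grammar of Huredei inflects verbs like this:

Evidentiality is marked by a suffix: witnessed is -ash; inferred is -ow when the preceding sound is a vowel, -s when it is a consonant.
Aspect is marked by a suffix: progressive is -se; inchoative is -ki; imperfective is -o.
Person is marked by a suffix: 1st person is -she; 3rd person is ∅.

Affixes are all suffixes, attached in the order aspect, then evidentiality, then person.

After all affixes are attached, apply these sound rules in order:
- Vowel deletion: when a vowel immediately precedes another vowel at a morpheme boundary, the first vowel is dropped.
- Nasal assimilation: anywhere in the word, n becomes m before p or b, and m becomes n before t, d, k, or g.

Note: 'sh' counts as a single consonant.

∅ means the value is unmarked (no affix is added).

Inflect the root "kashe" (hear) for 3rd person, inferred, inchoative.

Attach aspect inchoative -ki → kasheki.
Attach evidentiality inferred -ow (after vowel 'i') → kashekiow.
person = 3rd person: zero marking, form stays kashekiow.
Apply vowel deletion: kashekiow → kashekow.
Nasal assimilation: no change.

kashekow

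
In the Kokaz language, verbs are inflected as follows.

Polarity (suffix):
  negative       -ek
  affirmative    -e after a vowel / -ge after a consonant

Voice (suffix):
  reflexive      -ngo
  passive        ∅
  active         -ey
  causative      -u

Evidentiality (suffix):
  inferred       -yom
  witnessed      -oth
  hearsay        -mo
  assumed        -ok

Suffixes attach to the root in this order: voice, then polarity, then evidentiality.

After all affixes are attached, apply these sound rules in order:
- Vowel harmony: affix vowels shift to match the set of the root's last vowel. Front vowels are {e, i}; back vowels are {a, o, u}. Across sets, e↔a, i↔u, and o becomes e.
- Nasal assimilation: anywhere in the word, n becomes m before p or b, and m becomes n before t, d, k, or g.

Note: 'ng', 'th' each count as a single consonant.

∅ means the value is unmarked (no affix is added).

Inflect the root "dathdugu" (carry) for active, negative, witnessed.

Attach voice active -ey → dathduguey.
Attach polarity negative -ek → dathdugueyek.
Attach evidentiality witnessed -oth → dathdugueyekoth.
Apply vowel harmony: dathdugueyekoth → dathduguayakoth.
Nasal assimilation: no change.

dathduguayakoth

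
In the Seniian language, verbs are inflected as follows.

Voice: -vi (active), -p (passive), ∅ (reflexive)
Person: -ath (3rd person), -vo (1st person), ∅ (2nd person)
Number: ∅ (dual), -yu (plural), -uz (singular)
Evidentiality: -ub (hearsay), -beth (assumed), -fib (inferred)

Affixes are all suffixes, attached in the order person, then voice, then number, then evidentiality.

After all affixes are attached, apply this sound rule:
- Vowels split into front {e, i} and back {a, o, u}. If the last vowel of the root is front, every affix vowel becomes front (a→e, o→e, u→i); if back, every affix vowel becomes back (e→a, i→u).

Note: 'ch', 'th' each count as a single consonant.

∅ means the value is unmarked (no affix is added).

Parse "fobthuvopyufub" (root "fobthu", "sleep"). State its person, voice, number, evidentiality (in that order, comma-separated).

Segment: fobthu-vo-p-yu-fib.
person: -vo → 1st person.
voice: -p → passive.
number: -yu → plural.
evidentiality: -fib → inferred.

1st person, passive, plural, inferred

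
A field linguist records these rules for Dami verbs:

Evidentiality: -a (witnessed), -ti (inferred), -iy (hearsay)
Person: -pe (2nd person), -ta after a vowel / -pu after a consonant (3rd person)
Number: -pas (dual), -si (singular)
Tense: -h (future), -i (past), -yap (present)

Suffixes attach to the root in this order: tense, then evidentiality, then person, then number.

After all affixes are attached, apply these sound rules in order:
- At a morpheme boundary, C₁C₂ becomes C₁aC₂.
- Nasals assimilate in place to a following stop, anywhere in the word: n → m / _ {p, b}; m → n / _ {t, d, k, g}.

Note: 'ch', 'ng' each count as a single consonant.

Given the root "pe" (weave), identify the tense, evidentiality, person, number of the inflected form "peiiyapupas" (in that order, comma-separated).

past, hearsay, 3rd person, dual

Segment: pe-i-iy-pu-pas.
tense: -i → past.
evidentiality: -iy → hearsay.
person: -ta/pu → 3rd person.
number: -pas → dual.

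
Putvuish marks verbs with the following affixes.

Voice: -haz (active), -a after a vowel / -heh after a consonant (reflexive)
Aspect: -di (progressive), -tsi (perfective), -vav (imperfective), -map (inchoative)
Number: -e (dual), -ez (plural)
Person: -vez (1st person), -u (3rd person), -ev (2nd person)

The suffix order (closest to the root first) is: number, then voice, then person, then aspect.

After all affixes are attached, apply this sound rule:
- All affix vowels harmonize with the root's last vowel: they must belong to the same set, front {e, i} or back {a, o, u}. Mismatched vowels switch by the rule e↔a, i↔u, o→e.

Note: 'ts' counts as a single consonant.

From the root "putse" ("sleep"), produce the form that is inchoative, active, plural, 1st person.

Attach number plural -ez → putseez.
Attach voice active -haz → putseezhaz.
Attach person 1st person -vez → putseezhazvez.
Attach aspect inchoative -map → putseezhazvezmap.
Apply vowel harmony: putseezhazvezmap → putseezhezvezmep.

putseezhezvezmep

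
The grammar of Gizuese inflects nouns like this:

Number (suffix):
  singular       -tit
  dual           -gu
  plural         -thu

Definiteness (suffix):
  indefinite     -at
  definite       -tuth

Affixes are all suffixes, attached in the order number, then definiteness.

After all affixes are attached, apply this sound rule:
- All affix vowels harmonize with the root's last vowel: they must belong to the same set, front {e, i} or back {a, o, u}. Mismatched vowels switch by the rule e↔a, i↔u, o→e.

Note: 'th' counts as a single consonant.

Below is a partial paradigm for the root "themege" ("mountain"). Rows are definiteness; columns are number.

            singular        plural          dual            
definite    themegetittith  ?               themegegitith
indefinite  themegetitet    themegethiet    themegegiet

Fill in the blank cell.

themegethitith

Attach number plural -thu → themegethu.
Attach definiteness definite -tuth → themegethututh.
Apply vowel harmony: themegethututh → themegethitith.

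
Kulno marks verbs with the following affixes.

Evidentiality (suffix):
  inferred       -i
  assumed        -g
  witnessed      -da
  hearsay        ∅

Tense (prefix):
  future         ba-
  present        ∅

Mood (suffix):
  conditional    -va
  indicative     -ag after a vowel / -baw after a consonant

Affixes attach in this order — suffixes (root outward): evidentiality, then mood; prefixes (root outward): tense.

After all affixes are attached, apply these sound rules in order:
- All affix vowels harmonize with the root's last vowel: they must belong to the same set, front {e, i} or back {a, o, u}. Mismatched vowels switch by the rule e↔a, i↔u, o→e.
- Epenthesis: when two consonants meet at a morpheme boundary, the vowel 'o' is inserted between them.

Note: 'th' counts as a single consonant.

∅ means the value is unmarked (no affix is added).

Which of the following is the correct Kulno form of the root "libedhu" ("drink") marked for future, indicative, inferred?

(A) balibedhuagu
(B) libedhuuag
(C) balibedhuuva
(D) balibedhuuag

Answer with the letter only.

D

Attach tense future ba- → balibedhu.
Attach evidentiality inferred -i → balibedhui.
Attach mood indicative -ag (after vowel 'i') → balibedhuiag.
Apply vowel harmony: balibedhuiag → balibedhuuag.
Epenthesis: no change.
So the correct form is balibedhuuag, option (D).
(A) balibedhuagu is wrong: it has the affixes in the wrong order.
(C) balibedhuuva is wrong: it uses conditional instead of indicative for mood.
(B) libedhuuag is wrong: it uses present instead of future for tense.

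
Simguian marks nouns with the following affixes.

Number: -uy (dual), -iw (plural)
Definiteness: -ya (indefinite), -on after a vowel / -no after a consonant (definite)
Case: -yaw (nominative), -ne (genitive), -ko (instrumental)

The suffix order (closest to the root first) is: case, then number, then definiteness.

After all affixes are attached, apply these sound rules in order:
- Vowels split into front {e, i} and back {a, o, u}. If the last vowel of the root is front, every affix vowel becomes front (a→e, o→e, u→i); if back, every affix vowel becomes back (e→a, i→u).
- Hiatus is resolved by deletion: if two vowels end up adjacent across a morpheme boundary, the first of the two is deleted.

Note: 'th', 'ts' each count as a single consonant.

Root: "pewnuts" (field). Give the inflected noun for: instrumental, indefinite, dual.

Attach case instrumental -ko → pewnutsko.
Attach number dual -uy → pewnutskouy.
Attach definiteness indefinite -ya → pewnutskouyya.
Vowel harmony: no change.
Apply vowel deletion: pewnutskouyya → pewnutskuyya.

pewnutskuyya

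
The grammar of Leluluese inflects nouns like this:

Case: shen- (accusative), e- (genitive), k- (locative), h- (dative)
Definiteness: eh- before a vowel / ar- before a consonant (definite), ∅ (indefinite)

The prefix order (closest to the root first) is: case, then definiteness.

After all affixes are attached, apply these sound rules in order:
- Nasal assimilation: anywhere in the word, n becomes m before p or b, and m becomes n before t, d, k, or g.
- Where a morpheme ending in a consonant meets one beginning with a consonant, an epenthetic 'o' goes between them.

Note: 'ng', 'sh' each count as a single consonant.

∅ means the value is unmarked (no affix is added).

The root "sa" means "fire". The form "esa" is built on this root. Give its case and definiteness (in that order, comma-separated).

Segment: e-sa.
case: e- → genitive.
definiteness: ∅ → indefinite.

genitive, indefinite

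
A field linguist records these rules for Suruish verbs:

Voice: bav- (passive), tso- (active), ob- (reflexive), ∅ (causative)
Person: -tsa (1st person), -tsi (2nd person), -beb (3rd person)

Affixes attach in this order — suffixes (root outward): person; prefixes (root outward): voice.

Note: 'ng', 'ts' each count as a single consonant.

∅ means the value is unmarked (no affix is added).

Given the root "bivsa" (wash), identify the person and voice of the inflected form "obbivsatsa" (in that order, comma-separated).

1st person, reflexive

Segment: ob-bivsa-tsa.
person: -tsa → 1st person.
voice: ob- → reflexive.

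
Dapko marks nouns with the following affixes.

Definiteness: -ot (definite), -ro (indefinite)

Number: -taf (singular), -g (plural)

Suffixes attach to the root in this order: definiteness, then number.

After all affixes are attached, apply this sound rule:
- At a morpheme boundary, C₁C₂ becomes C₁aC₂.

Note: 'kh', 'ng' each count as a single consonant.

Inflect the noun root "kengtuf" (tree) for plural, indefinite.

Attach definiteness indefinite -ro → kengtufro.
Attach number plural -g → kengtufrog.
Apply epenthesis: kengtufrog → kengtufarog.

kengtufarog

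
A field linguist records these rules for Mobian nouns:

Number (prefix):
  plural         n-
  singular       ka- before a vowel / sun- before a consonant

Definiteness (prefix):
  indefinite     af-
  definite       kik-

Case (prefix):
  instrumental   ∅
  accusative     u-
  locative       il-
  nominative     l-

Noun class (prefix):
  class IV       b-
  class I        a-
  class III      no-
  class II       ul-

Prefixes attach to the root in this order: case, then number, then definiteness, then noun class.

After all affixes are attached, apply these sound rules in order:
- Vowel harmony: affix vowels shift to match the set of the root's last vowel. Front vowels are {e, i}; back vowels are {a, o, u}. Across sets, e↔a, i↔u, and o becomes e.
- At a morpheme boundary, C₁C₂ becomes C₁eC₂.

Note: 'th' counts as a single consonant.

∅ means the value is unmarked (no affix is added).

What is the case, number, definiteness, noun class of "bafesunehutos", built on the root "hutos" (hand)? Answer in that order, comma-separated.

Segment: b-af-sun-hutos.
case: ∅ → instrumental.
number: ka/sun- → singular.
definiteness: af- → indefinite.
noun class: b- → class IV.

instrumental, singular, indefinite, class IV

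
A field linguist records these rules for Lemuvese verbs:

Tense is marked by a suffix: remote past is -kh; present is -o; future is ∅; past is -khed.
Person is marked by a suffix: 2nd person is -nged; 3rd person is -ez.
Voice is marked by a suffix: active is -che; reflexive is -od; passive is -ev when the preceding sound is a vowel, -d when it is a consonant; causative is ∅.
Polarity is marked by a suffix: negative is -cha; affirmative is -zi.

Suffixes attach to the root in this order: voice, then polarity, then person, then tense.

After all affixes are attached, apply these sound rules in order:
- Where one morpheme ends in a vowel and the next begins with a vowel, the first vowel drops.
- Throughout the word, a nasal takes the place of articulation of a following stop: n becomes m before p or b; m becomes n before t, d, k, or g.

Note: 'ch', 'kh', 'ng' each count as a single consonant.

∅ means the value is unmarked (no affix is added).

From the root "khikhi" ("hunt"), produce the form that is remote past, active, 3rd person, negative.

Attach voice active -che → khikhiche.
Attach polarity negative -cha → khikhichecha.
Attach person 3rd person -ez → khikhichechaez.
Attach tense remote past -kh → khikhichechaezkh.
Apply vowel deletion: khikhichechaezkh → khikhichechezkh.
Nasal assimilation: no change.

khikhichechezkh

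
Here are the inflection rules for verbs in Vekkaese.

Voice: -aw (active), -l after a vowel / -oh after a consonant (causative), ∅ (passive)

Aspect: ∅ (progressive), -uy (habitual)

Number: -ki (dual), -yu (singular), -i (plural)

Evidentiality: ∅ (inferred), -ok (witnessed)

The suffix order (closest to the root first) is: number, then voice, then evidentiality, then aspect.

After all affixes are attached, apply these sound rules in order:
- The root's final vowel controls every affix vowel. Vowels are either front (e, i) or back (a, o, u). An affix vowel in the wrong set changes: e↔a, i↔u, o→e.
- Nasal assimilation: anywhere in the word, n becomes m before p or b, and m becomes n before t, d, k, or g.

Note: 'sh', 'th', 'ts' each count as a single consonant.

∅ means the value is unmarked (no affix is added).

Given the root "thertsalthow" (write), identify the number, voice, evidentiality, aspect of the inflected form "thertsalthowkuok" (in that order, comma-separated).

Segment: thertsalthow-ki-ok.
number: -ki → dual.
voice: ∅ → passive.
evidentiality: -ok → witnessed.
aspect: ∅ → progressive.

dual, passive, witnessed, progressive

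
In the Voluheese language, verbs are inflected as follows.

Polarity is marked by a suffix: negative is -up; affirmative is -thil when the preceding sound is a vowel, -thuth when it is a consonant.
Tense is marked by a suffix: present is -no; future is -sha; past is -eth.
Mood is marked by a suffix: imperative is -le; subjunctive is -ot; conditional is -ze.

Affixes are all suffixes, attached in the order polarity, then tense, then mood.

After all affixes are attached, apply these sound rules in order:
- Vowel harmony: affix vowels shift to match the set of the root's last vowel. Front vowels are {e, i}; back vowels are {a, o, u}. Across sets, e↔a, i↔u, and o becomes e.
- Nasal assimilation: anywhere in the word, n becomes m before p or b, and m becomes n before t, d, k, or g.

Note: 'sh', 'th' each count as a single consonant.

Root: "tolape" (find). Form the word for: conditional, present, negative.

tolapeipneze

Attach polarity negative -up → tolapeup.
Attach tense present -no → tolapeupno.
Attach mood conditional -ze → tolapeupnoze.
Apply vowel harmony: tolapeupnoze → tolapeipneze.
Nasal assimilation: no change.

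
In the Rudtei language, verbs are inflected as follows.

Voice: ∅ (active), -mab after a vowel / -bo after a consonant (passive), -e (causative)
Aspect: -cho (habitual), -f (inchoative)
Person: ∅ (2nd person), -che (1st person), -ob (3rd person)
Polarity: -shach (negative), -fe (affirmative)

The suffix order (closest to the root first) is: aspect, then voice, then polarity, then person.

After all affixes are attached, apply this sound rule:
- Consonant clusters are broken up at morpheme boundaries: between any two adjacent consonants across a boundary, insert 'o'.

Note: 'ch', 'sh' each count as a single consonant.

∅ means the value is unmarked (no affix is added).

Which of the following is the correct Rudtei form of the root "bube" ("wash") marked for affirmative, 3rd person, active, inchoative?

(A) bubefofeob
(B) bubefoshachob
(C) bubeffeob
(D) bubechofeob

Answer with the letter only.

A

Attach aspect inchoative -f → bubef.
voice = active: zero marking, form stays bubef.
Attach polarity affirmative -fe → bubeffe.
Attach person 3rd person -ob → bubeffeob.
Apply epenthesis: bubeffeob → bubefofeob.
So the correct form is bubefofeob, option (A).
(D) bubechofeob is wrong: it uses habitual instead of inchoative for aspect.
(C) bubeffeob is wrong: it fails to apply the sound rule(s).
(B) bubefoshachob is wrong: it uses negative instead of affirmative for polarity.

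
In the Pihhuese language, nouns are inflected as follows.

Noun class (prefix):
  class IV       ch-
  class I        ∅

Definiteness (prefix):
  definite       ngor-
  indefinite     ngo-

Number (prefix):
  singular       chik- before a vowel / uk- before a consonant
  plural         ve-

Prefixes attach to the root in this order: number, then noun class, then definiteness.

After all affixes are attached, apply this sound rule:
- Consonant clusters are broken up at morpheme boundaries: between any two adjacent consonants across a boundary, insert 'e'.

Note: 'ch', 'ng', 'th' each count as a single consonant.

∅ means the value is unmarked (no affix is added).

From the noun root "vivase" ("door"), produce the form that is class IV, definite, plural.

ngorechevevivase

Attach number plural ve- → vevivase.
Attach noun class class IV ch- → chvevivase.
Attach definiteness definite ngor- → ngorchvevivase.
Apply epenthesis: ngorchvevivase → ngorechevevivase.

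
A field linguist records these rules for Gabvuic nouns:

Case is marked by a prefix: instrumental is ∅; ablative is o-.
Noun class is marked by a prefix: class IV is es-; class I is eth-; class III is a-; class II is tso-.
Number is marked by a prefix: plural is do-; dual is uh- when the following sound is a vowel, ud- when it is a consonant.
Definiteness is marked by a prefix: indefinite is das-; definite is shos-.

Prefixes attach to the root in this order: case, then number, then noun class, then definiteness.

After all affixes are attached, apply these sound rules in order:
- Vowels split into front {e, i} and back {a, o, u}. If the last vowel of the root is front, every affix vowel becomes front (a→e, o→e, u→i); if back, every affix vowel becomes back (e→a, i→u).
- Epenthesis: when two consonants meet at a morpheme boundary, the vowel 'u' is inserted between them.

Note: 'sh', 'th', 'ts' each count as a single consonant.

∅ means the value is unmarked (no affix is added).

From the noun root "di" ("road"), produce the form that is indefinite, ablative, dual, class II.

desutseihedi

Attach case ablative o- → odi.
Attach number dual uh- (before vowel 'o') → uhodi.
Attach noun class class II tso- → tsouhodi.
Attach definiteness indefinite das- → dastsouhodi.
Apply vowel harmony: dastsouhodi → destseihedi.
Apply epenthesis: destseihedi → desutseihedi.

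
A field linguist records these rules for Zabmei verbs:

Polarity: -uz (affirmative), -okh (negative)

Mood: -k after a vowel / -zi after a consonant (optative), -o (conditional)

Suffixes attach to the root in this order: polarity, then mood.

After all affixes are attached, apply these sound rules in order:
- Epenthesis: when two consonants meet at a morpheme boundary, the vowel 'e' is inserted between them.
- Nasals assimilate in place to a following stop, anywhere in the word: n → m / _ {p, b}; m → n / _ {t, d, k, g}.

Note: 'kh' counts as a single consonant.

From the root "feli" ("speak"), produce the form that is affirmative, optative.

Attach polarity affirmative -uz → feliuz.
Attach mood optative -zi (after consonant 'z') → feliuzzi.
Apply epenthesis: feliuzzi → feliuzezi.
Nasal assimilation: no change.

feliuzezi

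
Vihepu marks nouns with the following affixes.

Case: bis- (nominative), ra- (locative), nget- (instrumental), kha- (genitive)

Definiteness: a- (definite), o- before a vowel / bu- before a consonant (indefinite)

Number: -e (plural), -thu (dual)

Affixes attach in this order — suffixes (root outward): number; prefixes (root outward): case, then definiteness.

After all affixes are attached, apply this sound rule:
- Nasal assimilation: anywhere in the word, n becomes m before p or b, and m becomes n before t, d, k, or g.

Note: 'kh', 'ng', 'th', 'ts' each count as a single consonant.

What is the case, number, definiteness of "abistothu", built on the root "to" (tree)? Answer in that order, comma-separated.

Segment: a-bis-to-thu.
case: bis- → nominative.
number: -thu → dual.
definiteness: a- → definite.

nominative, dual, definite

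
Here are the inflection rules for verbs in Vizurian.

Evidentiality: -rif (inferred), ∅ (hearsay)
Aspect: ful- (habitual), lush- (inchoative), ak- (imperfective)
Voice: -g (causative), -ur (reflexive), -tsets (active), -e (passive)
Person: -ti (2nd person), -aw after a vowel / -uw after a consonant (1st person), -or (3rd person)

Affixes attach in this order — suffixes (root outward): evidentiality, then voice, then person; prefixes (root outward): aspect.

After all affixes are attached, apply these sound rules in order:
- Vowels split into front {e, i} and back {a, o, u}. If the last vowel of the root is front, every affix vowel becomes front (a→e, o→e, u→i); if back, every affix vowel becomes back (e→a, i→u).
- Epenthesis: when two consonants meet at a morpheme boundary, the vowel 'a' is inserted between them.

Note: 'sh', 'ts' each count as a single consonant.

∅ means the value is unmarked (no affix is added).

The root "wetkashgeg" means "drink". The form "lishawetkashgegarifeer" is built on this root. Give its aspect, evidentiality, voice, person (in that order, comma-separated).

inchoative, inferred, passive, 3rd person

Segment: lush-wetkashgeg-rif-e-or.
aspect: lush- → inchoative.
evidentiality: -rif → inferred.
voice: -e → passive.
person: -or → 3rd person.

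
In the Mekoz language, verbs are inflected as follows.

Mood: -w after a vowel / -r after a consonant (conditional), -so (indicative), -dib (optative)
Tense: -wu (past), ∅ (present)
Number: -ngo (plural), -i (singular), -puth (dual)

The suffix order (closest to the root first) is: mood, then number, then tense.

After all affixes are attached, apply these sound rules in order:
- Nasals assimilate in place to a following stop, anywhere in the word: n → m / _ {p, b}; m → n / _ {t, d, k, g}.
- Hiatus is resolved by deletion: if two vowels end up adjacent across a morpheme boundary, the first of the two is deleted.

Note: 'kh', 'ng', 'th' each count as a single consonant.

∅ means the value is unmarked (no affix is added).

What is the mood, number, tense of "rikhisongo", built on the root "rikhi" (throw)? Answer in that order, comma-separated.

Segment: rikhi-so-ngo.
mood: -so → indicative.
number: -ngo → plural.
tense: ∅ → present.

indicative, plural, present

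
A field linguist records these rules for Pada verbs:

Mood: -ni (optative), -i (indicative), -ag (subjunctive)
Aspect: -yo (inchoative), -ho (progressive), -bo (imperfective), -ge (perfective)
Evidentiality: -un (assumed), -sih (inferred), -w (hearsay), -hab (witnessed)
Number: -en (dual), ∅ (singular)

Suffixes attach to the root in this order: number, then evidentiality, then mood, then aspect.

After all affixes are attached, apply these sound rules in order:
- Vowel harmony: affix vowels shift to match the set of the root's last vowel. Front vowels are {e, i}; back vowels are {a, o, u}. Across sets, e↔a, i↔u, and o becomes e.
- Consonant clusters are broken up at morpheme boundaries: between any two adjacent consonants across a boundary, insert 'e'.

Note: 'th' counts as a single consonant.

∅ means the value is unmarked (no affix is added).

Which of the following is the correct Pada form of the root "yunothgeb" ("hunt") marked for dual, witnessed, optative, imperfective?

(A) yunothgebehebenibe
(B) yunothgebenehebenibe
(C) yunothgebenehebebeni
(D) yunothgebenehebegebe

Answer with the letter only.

B

Attach number dual -en → yunothgeben.
Attach evidentiality witnessed -hab → yunothgebenhab.
Attach mood optative -ni → yunothgebenhabni.
Attach aspect imperfective -bo → yunothgebenhabnibo.
Apply vowel harmony: yunothgebenhabnibo → yunothgebenhebnibe.
Apply epenthesis: yunothgebenhebnibe → yunothgebenehebenibe.
So the correct form is yunothgebenehebenibe, option (B).
(D) yunothgebenehebegebe is wrong: it uses subjunctive instead of optative for mood.
(C) yunothgebenehebebeni is wrong: it has the affixes in the wrong order.
(A) yunothgebehebenibe is wrong: it uses singular instead of dual for number.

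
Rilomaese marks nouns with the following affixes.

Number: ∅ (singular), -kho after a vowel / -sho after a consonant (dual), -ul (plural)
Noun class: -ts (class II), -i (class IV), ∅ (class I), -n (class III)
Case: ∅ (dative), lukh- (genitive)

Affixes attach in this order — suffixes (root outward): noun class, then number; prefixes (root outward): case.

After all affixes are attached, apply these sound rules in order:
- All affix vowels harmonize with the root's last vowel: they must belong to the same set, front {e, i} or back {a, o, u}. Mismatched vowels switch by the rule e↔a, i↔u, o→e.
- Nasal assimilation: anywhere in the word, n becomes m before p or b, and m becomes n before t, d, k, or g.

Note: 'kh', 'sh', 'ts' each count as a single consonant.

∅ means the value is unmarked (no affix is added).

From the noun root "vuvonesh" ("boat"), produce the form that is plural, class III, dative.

vuvoneshnil

case = dative: zero marking, form stays vuvonesh.
Attach noun class class III -n → vuvoneshn.
Attach number plural -ul → vuvoneshnul.
Apply vowel harmony: vuvoneshnul → vuvoneshnil.
Nasal assimilation: no change.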